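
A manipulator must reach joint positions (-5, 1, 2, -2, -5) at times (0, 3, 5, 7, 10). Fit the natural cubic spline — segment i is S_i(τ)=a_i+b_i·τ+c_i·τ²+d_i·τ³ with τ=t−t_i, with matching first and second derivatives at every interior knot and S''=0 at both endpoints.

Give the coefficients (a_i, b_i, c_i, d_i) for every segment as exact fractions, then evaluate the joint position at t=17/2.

  seg 0: a=-5 b=9/4 c=0 d=-1/36
  seg 1: a=1 b=3/2 c=-1/4 d=-1/8
  seg 2: a=2 b=-1 c=-1 d=1/4
  seg 3: a=-2 b=-2 c=1/2 d=-1/18
S(17/2) = -65/16

Δ: Δ0=2, Δ1=1/2, Δ2=-2, Δ3=-1
row 1: diag=10, rhs=-9; c'=1/5, d'=-9/10
row 2: denom=8−2·1/5=38/5; d'=(-15−2·-9/10)/(38/5)=-33/19
row 3: denom=10−2·5/19=180/19; d'=(6−2·-33/19)/(180/19)=1
back: M3=1
back: M2=-33/19−5/19·1=-2
back: M1=-9/10−1/5·-2=-1/2
M: M0=0, M1=-1/2, M2=-2, M3=1, M4=0
seg 0: a=-5, c=M0/2=0, d=(M1−M0)/(6·3)=-1/36, b=Δ0−h0·(2M0+M1)/6=9/4
seg 1: a=1, c=M1/2=-1/4, d=(M2−M1)/(6·2)=-1/8, b=Δ1−h1·(2M1+M2)/6=3/2
seg 2: a=2, c=M2/2=-1, d=(M3−M2)/(6·2)=1/4, b=Δ2−h2·(2M2+M3)/6=-1
seg 3: a=-2, c=M3/2=1/2, d=(M4−M3)/(6·3)=-1/18, b=Δ3−h3·(2M3+M4)/6=-2
t_q=17/2 → seg 3, τ=3/2; S=-2+-2·τ+1/2·τ²+-1/18·τ³=-65/16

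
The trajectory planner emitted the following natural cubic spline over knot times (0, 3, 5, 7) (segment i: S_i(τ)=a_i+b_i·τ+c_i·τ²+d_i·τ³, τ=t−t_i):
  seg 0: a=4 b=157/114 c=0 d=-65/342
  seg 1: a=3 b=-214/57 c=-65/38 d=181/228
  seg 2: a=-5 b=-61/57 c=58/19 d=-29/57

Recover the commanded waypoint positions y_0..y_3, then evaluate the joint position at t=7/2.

y_0 = S_0(0) = a_0 = 4
y_1 = S_1(0) = a_1 = 3
y_2 = S_2(0) = a_2 = -5
y_3 = S_2(2) = 1
t_q=7/2 is in segment 1 (τ=1/2); S_1(τ)=483/608

y_0=4 y_1=3 y_2=-5 y_3=1
S(7/2) = 483/608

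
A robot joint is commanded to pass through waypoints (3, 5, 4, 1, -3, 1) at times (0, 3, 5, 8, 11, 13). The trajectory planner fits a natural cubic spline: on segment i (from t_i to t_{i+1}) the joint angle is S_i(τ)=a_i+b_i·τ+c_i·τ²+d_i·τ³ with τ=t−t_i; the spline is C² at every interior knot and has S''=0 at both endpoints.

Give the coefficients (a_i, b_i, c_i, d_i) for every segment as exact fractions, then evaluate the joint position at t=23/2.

  seg 0: a=3 b=1109/1084 c=0 d=-1159/29268
  seg 1: a=5 b=-25/542 c=-1159/3252 d=421/6504
  seg 2: a=4 b=-565/813 c=26/813 d=-326/7317
  seg 3: a=1 b=-1387/813 c=-100/271 d=401/2439
  seg 4: a=-3 b=422/813 c=301/271 d=-301/1626
S(23/2) = -10779/4336

Δ: Δ0=2/3, Δ1=-1/2, Δ2=-1, Δ3=-4/3, Δ4=2
row 1: diag=10, rhs=-7; c'=1/5, d'=-7/10
row 2: denom=10−2·1/5=48/5; d'=(-3−2·-7/10)/(48/5)=-1/6
row 3: denom=12−3·5/16=177/16; d'=(-2−3·-1/6)/(177/16)=-8/59
row 4: denom=10−3·16/59=542/59; d'=(20−3·-8/59)/(542/59)=602/271
back: M4=602/271
back: M3=-8/59−16/59·602/271=-200/271
back: M2=-1/6−5/16·-200/271=52/813
back: M1=-7/10−1/5·52/813=-1159/1626
M: M0=0, M1=-1159/1626, M2=52/813, M3=-200/271, M4=602/271, M5=0
seg 0: a=3, c=M0/2=0, d=(M1−M0)/(6·3)=-1159/29268, b=Δ0−h0·(2M0+M1)/6=1109/1084
seg 1: a=5, c=M1/2=-1159/3252, d=(M2−M1)/(6·2)=421/6504, b=Δ1−h1·(2M1+M2)/6=-25/542
seg 2: a=4, c=M2/2=26/813, d=(M3−M2)/(6·3)=-326/7317, b=Δ2−h2·(2M2+M3)/6=-565/813
seg 3: a=1, c=M3/2=-100/271, d=(M4−M3)/(6·3)=401/2439, b=Δ3−h3·(2M3+M4)/6=-1387/813
seg 4: a=-3, c=M4/2=301/271, d=(M5−M4)/(6·2)=-301/1626, b=Δ4−h4·(2M4+M5)/6=422/813
t_q=23/2 → seg 4, τ=1/2; S=-3+422/813·τ+301/271·τ²+-301/1626·τ³=-10779/4336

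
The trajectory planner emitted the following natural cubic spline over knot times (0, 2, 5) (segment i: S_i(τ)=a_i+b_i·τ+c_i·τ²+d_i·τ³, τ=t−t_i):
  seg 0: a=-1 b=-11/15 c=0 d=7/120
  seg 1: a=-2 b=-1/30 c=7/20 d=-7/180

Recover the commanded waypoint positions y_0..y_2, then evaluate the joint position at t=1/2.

y_0=-1 y_1=-2 y_2=0
S(1/2) = -87/64

y_0 = S_0(0) = a_0 = -1
y_1 = S_1(0) = a_1 = -2
y_2 = S_1(3) = 0
t_q=1/2 is in segment 0 (τ=1/2); S_0(τ)=-87/64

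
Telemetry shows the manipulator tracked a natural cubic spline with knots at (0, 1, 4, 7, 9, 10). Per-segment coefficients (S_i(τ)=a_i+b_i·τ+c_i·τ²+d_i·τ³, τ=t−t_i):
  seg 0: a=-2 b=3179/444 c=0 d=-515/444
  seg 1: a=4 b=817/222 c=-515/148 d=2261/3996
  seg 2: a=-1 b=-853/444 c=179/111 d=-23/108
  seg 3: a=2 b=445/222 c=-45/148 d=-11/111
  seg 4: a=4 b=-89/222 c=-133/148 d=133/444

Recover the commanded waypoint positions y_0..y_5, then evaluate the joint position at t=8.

y_0 = S_0(0) = a_0 = -2
y_1 = S_1(0) = a_1 = 4
y_2 = S_2(0) = a_2 = -1
y_3 = S_3(0) = a_3 = 2
y_4 = S_4(0) = a_4 = 4
y_5 = S_4(1) = 3
t_q=8 is in segment 3 (τ=1); S_3(τ)=533/148

y_0=-2 y_1=4 y_2=-1 y_3=2 y_4=4 y_5=3
S(8) = 533/148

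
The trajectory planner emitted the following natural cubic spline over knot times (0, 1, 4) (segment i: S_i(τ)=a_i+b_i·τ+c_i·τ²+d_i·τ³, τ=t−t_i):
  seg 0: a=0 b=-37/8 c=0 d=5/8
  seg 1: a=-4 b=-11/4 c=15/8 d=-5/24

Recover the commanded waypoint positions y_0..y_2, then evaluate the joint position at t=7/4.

y_0 = S_0(0) = a_0 = 0
y_1 = S_1(0) = a_1 = -4
y_2 = S_1(3) = -1
t_q=7/4 is in segment 1 (τ=3/4); S_1(τ)=-2609/512

y_0=0 y_1=-4 y_2=-1
S(7/4) = -2609/512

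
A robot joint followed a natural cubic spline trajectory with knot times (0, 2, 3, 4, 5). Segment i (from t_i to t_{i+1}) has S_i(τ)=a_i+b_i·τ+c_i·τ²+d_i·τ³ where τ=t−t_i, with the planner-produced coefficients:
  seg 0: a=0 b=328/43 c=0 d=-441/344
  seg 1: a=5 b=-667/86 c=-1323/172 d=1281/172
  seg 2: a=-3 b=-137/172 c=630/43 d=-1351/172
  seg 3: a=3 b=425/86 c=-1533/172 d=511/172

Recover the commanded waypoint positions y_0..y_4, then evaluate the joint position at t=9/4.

y_0=0 y_1=5 y_2=-3 y_3=3 y_4=2
S(9/4) = 29685/11008

y_0 = S_0(0) = a_0 = 0
y_1 = S_1(0) = a_1 = 5
y_2 = S_2(0) = a_2 = -3
y_3 = S_3(0) = a_3 = 3
y_4 = S_3(1) = 2
t_q=9/4 is in segment 1 (τ=1/4); S_1(τ)=29685/11008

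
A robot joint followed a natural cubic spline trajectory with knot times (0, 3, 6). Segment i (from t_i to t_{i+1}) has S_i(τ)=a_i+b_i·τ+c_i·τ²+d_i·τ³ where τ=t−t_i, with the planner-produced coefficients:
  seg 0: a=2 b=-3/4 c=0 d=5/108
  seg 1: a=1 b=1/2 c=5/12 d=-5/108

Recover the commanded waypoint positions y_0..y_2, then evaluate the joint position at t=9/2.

y_0=2 y_1=1 y_2=5
S(9/2) = 81/32

y_0 = S_0(0) = a_0 = 2
y_1 = S_1(0) = a_1 = 1
y_2 = S_1(3) = 5
t_q=9/2 is in segment 1 (τ=3/2); S_1(τ)=81/32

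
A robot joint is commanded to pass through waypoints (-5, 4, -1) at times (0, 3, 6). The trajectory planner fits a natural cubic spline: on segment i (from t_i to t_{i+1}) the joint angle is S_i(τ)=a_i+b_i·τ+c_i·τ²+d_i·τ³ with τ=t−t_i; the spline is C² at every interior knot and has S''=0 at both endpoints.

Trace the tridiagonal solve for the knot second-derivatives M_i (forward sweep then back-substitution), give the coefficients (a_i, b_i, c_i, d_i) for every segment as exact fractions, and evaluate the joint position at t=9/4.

Δ: Δ0=3, Δ1=-5/3
row 1: diag=12, rhs=-28; c'=1/4, d'=-7/3
back: M1=-7/3
M: M0=0, M1=-7/3, M2=0
seg 0: a=-5, c=M0/2=0, d=(M1−M0)/(6·3)=-7/54, b=Δ0−h0·(2M0+M1)/6=25/6
seg 1: a=4, c=M1/2=-7/6, d=(M2−M1)/(6·3)=7/54, b=Δ1−h1·(2M1+M2)/6=2/3
t_q=9/4 → seg 0, τ=9/4; S=-5+25/6·τ+0·τ²+-7/54·τ³=371/128

  seg 0: a=-5 b=25/6 c=0 d=-7/54
  seg 1: a=4 b=2/3 c=-7/6 d=7/54
S(9/4) = 371/128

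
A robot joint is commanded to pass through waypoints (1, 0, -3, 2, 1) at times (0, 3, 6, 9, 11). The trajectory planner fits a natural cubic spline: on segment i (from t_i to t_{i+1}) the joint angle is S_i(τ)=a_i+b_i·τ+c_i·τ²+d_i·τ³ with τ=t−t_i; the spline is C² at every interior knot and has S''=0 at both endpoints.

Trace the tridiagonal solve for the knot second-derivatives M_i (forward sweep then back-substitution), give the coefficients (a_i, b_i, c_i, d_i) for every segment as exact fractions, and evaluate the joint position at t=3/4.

  seg 0: a=1 b=71/828 c=0 d=-347/7452
  seg 1: a=0 b=-485/414 c=-347/828 d=1183/7452
  seg 2: a=-3 b=497/828 c=209/207 d=-1625/7452
  seg 3: a=2 b=319/414 c=-263/276 d=263/1656
S(3/4) = 6151/5888

Δ: Δ0=-1/3, Δ1=-1, Δ2=5/3, Δ3=-1/2
row 1: diag=12, rhs=-4; c'=1/4, d'=-1/3
row 2: denom=12−3·1/4=45/4; d'=(16−3·-1/3)/(45/4)=68/45
row 3: denom=10−3·4/15=46/5; d'=(-13−3·68/45)/(46/5)=-263/138
back: M3=-263/138
back: M2=68/45−4/15·-263/138=418/207
back: M1=-1/3−1/4·418/207=-347/414
M: M0=0, M1=-347/414, M2=418/207, M3=-263/138, M4=0
seg 0: a=1, c=M0/2=0, d=(M1−M0)/(6·3)=-347/7452, b=Δ0−h0·(2M0+M1)/6=71/828
seg 1: a=0, c=M1/2=-347/828, d=(M2−M1)/(6·3)=1183/7452, b=Δ1−h1·(2M1+M2)/6=-485/414
seg 2: a=-3, c=M2/2=209/207, d=(M3−M2)/(6·3)=-1625/7452, b=Δ2−h2·(2M2+M3)/6=497/828
seg 3: a=2, c=M3/2=-263/276, d=(M4−M3)/(6·2)=263/1656, b=Δ3−h3·(2M3+M4)/6=319/414
t_q=3/4 → seg 0, τ=3/4; S=1+71/828·τ+0·τ²+-347/7452·τ³=6151/5888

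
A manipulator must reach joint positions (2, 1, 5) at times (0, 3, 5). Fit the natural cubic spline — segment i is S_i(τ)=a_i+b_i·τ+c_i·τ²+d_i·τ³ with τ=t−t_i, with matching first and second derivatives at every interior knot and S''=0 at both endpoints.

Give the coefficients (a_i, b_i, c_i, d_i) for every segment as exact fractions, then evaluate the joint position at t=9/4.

Δ: Δ0=-1/3, Δ1=2
row 1: diag=10, rhs=14; c'=1/5, d'=7/5
back: M1=7/5
M: M0=0, M1=7/5, M2=0
seg 0: a=2, c=M0/2=0, d=(M1−M0)/(6·3)=7/90, b=Δ0−h0·(2M0+M1)/6=-31/30
seg 1: a=1, c=M1/2=7/10, d=(M2−M1)/(6·2)=-7/60, b=Δ1−h1·(2M1+M2)/6=16/15
t_q=9/4 → seg 0, τ=9/4; S=2+-31/30·τ+0·τ²+7/90·τ³=359/640

  seg 0: a=2 b=-31/30 c=0 d=7/90
  seg 1: a=1 b=16/15 c=7/10 d=-7/60
S(9/4) = 359/640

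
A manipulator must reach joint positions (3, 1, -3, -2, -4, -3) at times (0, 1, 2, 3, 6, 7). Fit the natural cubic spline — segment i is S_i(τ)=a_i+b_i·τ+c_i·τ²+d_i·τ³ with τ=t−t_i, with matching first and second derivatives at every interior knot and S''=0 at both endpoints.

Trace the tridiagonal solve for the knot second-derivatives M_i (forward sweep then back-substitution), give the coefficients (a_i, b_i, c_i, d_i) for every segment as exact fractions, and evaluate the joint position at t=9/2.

Δ: Δ0=-2, Δ1=-4, Δ2=1, Δ3=-2/3, Δ4=1
row 1: diag=4, rhs=-12; c'=1/4, d'=-3
row 2: denom=4−1·1/4=15/4; d'=(30−1·-3)/(15/4)=44/5
row 3: denom=8−1·4/15=116/15; d'=(-10−1·44/5)/(116/15)=-141/58
row 4: denom=8−3·45/116=793/116; d'=(10−3·-141/58)/(793/116)=2006/793
back: M4=2006/793
back: M3=-141/58−45/116·2006/793=-2706/793
back: M2=44/5−4/15·-2706/793=7700/793
back: M1=-3−1/4·7700/793=-4304/793
M: M0=0, M1=-4304/793, M2=7700/793, M3=-2706/793, M4=2006/793, M5=0
seg 0: a=3, c=M0/2=0, d=(M1−M0)/(6·1)=-2152/2379, b=Δ0−h0·(2M0+M1)/6=-2606/2379
seg 1: a=1, c=M1/2=-2152/793, d=(M2−M1)/(6·1)=6002/2379, b=Δ1−h1·(2M1+M2)/6=-9062/2379
seg 2: a=-3, c=M2/2=3850/793, d=(M3−M2)/(6·1)=-5203/2379, b=Δ2−h2·(2M2+M3)/6=-3968/2379
seg 3: a=-2, c=M3/2=-1353/793, d=(M4−M3)/(6·3)=2356/7137, b=Δ3−h3·(2M3+M4)/6=271/183
seg 4: a=-4, c=M4/2=1003/793, d=(M5−M4)/(6·1)=-1003/2379, b=Δ4−h4·(2M4+M5)/6=373/2379
t_q=9/2 → seg 3, τ=3/2; S=-2+271/183·τ+-1353/793·τ²+2356/7137·τ³=-7941/3172

  seg 0: a=3 b=-2606/2379 c=0 d=-2152/2379
  seg 1: a=1 b=-9062/2379 c=-2152/793 d=6002/2379
  seg 2: a=-3 b=-3968/2379 c=3850/793 d=-5203/2379
  seg 3: a=-2 b=271/183 c=-1353/793 d=2356/7137
  seg 4: a=-4 b=373/2379 c=1003/793 d=-1003/2379
S(9/2) = -7941/3172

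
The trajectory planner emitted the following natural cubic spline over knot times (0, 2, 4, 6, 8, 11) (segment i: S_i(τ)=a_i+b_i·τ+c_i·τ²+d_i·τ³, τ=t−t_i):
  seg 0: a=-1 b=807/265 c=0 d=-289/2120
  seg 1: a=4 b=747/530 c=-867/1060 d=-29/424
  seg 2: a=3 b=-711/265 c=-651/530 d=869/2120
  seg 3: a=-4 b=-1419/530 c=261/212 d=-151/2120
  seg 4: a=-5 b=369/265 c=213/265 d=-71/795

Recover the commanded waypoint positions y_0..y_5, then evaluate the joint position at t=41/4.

y_0 = S_0(0) = a_0 = -1
y_1 = S_1(0) = a_1 = 4
y_2 = S_2(0) = a_2 = 3
y_3 = S_3(0) = a_3 = -4
y_4 = S_4(0) = a_4 = -5
y_5 = S_4(3) = 4
t_q=41/4 is in segment 4 (τ=9/4); S_4(τ)=4019/3392

y_0=-1 y_1=4 y_2=3 y_3=-4 y_4=-5 y_5=4
S(41/4) = 4019/3392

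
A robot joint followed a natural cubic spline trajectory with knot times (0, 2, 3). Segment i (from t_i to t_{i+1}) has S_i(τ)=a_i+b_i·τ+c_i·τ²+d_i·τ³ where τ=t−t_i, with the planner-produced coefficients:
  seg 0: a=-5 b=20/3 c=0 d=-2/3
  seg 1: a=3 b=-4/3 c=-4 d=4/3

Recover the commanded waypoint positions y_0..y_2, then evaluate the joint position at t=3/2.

y_0=-5 y_1=3 y_2=-1
S(3/2) = 11/4

y_0 = S_0(0) = a_0 = -5
y_1 = S_1(0) = a_1 = 3
y_2 = S_1(1) = -1
t_q=3/2 is in segment 0 (τ=3/2); S_0(τ)=11/4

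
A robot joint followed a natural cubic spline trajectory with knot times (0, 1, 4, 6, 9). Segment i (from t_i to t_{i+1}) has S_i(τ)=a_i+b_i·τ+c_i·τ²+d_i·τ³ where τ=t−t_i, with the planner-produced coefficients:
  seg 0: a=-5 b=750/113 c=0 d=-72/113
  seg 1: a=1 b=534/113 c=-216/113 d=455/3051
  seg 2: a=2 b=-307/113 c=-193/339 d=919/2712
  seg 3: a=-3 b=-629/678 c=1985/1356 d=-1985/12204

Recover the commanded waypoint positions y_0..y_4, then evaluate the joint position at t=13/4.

y_0=-5 y_1=1 y_2=2 y_3=-3 y_4=3
S(13/4) = 26429/7232

y_0 = S_0(0) = a_0 = -5
y_1 = S_1(0) = a_1 = 1
y_2 = S_2(0) = a_2 = 2
y_3 = S_3(0) = a_3 = -3
y_4 = S_3(3) = 3
t_q=13/4 is in segment 1 (τ=9/4); S_1(τ)=26429/7232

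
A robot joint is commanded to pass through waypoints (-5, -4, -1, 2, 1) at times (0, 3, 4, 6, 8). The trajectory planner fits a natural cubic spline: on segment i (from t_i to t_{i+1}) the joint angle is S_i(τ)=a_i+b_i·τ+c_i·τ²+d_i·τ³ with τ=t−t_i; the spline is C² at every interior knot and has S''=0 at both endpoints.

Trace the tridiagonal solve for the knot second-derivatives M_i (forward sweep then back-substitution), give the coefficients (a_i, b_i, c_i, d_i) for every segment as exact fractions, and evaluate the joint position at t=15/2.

Δ: Δ0=1/3, Δ1=3, Δ2=3/2, Δ3=-1/2
row 1: diag=8, rhs=16; c'=1/8, d'=2
row 2: denom=6−1·1/8=47/8; d'=(-9−1·2)/(47/8)=-88/47
row 3: denom=8−2·16/47=344/47; d'=(-12−2·-88/47)/(344/47)=-97/86
back: M3=-97/86
back: M2=-88/47−16/47·-97/86=-64/43
back: M1=2−1/8·-64/43=94/43
M: M0=0, M1=94/43, M2=-64/43, M3=-97/86, M4=0
seg 0: a=-5, c=M0/2=0, d=(M1−M0)/(6·3)=47/387, b=Δ0−h0·(2M0+M1)/6=-98/129
seg 1: a=-4, c=M1/2=47/43, d=(M2−M1)/(6·1)=-79/129, b=Δ1−h1·(2M1+M2)/6=325/129
seg 2: a=-1, c=M2/2=-32/43, d=(M3−M2)/(6·2)=31/1032, b=Δ2−h2·(2M2+M3)/6=370/129
seg 3: a=2, c=M3/2=-97/172, d=(M4−M3)/(6·2)=97/1032, b=Δ3−h3·(2M3+M4)/6=65/258
t_q=15/2 → seg 3, τ=3/2; S=2+65/258·τ+-97/172·τ²+97/1032·τ³=3925/2752

  seg 0: a=-5 b=-98/129 c=0 d=47/387
  seg 1: a=-4 b=325/129 c=47/43 d=-79/129
  seg 2: a=-1 b=370/129 c=-32/43 d=31/1032
  seg 3: a=2 b=65/258 c=-97/172 d=97/1032
S(15/2) = 3925/2752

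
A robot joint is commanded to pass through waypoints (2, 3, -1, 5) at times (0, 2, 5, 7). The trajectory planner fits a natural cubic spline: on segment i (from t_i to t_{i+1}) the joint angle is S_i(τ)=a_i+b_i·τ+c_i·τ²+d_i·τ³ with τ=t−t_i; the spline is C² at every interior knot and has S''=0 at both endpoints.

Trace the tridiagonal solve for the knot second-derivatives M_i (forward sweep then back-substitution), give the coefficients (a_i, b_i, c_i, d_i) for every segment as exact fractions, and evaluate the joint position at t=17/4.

Δ: Δ0=1/2, Δ1=-4/3, Δ2=3
row 1: diag=10, rhs=-11; c'=3/10, d'=-11/10
row 2: denom=10−3·3/10=91/10; d'=(26−3·-11/10)/(91/10)=293/91
back: M2=293/91
back: M1=-11/10−3/10·293/91=-188/91
M: M0=0, M1=-188/91, M2=293/91, M3=0
seg 0: a=2, c=M0/2=0, d=(M1−M0)/(6·2)=-47/273, b=Δ0−h0·(2M0+M1)/6=649/546
seg 1: a=3, c=M1/2=-94/91, d=(M2−M1)/(6·3)=37/126, b=Δ1−h1·(2M1+M2)/6=-479/546
seg 2: a=-1, c=M2/2=293/182, d=(M3−M2)/(6·2)=-293/1092, b=Δ2−h2·(2M2+M3)/6=233/273
t_q=17/4 → seg 1, τ=9/4; S=3+-479/546·τ+-94/91·τ²+37/126·τ³=-9999/11648

  seg 0: a=2 b=649/546 c=0 d=-47/273
  seg 1: a=3 b=-479/546 c=-94/91 d=37/126
  seg 2: a=-1 b=233/273 c=293/182 d=-293/1092
S(17/4) = -9999/11648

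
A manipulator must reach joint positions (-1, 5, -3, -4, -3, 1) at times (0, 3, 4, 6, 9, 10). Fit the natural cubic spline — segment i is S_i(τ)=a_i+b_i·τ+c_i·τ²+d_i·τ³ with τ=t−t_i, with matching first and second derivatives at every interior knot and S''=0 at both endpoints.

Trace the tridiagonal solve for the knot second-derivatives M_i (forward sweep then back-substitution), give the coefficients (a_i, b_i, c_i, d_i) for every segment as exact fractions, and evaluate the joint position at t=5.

  seg 0: a=-1 b=39211/6162 c=0 d=-26887/55458
  seg 1: a=5 b=-20725/3081 c=-26887/6162 d=6347/2054
  seg 2: a=-3 b=-38101/6162 c=15118/3081 d=-2121/2054
  seg 3: a=-4 b=499/474 c=-3971/3081 d=19393/55458
  seg 4: a=-3 b=8507/3081 c=3817/2054 d=-3817/6162
S(5) = -16357/3081

Δ: Δ0=2, Δ1=-8, Δ2=-1/2, Δ3=1/3, Δ4=4
row 1: diag=8, rhs=-60; c'=1/8, d'=-15/2
row 2: denom=6−1·1/8=47/8; d'=(45−1·-15/2)/(47/8)=420/47
row 3: denom=10−2·16/47=438/47; d'=(5−2·420/47)/(438/47)=-605/438
row 4: denom=8−3·47/146=1027/146; d'=(22−3·-605/438)/(1027/146)=3817/1027
back: M4=3817/1027
back: M3=-605/438−47/146·3817/1027=-7942/3081
back: M2=420/47−16/47·-7942/3081=30236/3081
back: M1=-15/2−1/8·30236/3081=-26887/3081
M: M0=0, M1=-26887/3081, M2=30236/3081, M3=-7942/3081, M4=3817/1027, M5=0
seg 0: a=-1, c=M0/2=0, d=(M1−M0)/(6·3)=-26887/55458, b=Δ0−h0·(2M0+M1)/6=39211/6162
seg 1: a=5, c=M1/2=-26887/6162, d=(M2−M1)/(6·1)=6347/2054, b=Δ1−h1·(2M1+M2)/6=-20725/3081
seg 2: a=-3, c=M2/2=15118/3081, d=(M3−M2)/(6·2)=-2121/2054, b=Δ2−h2·(2M2+M3)/6=-38101/6162
seg 3: a=-4, c=M3/2=-3971/3081, d=(M4−M3)/(6·3)=19393/55458, b=Δ3−h3·(2M3+M4)/6=499/474
seg 4: a=-3, c=M4/2=3817/2054, d=(M5−M4)/(6·1)=-3817/6162, b=Δ4−h4·(2M4+M5)/6=8507/3081
t_q=5 → seg 2, τ=1; S=-3+-38101/6162·τ+15118/3081·τ²+-2121/2054·τ³=-16357/3081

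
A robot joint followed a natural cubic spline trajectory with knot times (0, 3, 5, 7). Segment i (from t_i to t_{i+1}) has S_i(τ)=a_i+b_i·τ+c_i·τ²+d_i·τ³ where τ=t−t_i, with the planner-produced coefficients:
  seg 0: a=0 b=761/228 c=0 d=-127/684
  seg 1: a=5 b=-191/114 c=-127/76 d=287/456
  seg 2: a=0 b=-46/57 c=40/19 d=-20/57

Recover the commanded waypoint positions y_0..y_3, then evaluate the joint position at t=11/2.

y_0 = S_0(0) = a_0 = 0
y_1 = S_1(0) = a_1 = 5
y_2 = S_2(0) = a_2 = 0
y_3 = S_2(2) = 4
t_q=11/2 is in segment 2 (τ=1/2); S_2(τ)=3/38

y_0=0 y_1=5 y_2=0 y_3=4
S(11/2) = 3/38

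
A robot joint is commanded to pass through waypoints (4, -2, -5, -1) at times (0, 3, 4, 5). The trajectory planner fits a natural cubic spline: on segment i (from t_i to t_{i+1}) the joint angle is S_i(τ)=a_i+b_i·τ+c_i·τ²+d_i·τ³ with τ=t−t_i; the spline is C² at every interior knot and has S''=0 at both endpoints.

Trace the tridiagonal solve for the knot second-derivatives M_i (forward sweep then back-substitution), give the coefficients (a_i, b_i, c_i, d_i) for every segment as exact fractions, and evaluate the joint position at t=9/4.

  seg 0: a=4 b=-29/31 c=0 d=-11/93
  seg 1: a=-2 b=-128/31 c=-33/31 d=68/31
  seg 2: a=-5 b=10/31 c=171/31 d=-57/31
S(9/4) = 1087/1984

Δ: Δ0=-2, Δ1=-3, Δ2=4
row 1: diag=8, rhs=-6; c'=1/8, d'=-3/4
row 2: denom=4−1·1/8=31/8; d'=(42−1·-3/4)/(31/8)=342/31
back: M2=342/31
back: M1=-3/4−1/8·342/31=-66/31
M: M0=0, M1=-66/31, M2=342/31, M3=0
seg 0: a=4, c=M0/2=0, d=(M1−M0)/(6·3)=-11/93, b=Δ0−h0·(2M0+M1)/6=-29/31
seg 1: a=-2, c=M1/2=-33/31, d=(M2−M1)/(6·1)=68/31, b=Δ1−h1·(2M1+M2)/6=-128/31
seg 2: a=-5, c=M2/2=171/31, d=(M3−M2)/(6·1)=-57/31, b=Δ2−h2·(2M2+M3)/6=10/31
t_q=9/4 → seg 0, τ=9/4; S=4+-29/31·τ+0·τ²+-11/93·τ³=1087/1984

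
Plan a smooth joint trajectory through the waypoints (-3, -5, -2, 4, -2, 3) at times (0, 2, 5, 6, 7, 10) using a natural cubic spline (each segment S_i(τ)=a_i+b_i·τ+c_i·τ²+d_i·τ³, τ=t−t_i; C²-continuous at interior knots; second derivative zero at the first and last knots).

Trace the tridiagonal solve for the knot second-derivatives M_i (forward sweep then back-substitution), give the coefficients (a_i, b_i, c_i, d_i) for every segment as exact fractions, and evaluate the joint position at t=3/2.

Δ: Δ0=-1, Δ1=1, Δ2=6, Δ3=-6, Δ4=5/3
row 1: diag=10, rhs=12; c'=3/10, d'=6/5
row 2: denom=8−3·3/10=71/10; d'=(30−3·6/5)/(71/10)=264/71
row 3: denom=4−1·10/71=274/71; d'=(-72−1·264/71)/(274/71)=-2688/137
row 4: denom=8−1·71/274=2121/274; d'=(46−1·-2688/137)/(2121/274)=17980/2121
back: M4=17980/2121
back: M3=-2688/137−71/274·17980/2121=-46274/2121
back: M2=264/71−10/71·-46274/2121=14404/2121
back: M1=6/5−3/10·14404/2121=-592/707
M: M0=0, M1=-592/707, M2=14404/2121, M3=-46274/2121, M4=17980/2121, M5=0
seg 0: a=-3, c=M0/2=0, d=(M1−M0)/(6·2)=-148/2121, b=Δ0−h0·(2M0+M1)/6=-1529/2121
seg 1: a=-5, c=M1/2=-296/707, d=(M2−M1)/(6·3)=8090/19089, b=Δ1−h1·(2M1+M2)/6=-3305/2121
seg 2: a=-2, c=M2/2=7202/2121, d=(M3−M2)/(6·1)=-3371/707, b=Δ2−h2·(2M2+M3)/6=15637/2121
seg 3: a=4, c=M3/2=-23137/2121, d=(M4−M3)/(6·1)=10709/2121, b=Δ3−h3·(2M3+M4)/6=-298/2121
seg 4: a=-2, c=M4/2=8990/2121, d=(M5−M4)/(6·3)=-8990/19089, b=Δ4−h4·(2M4+M5)/6=-4815/707
t_q=3/2 → seg 0, τ=3/2; S=-3+-1529/2121·τ+0·τ²+-148/2121·τ³=-436/101

  seg 0: a=-3 b=-1529/2121 c=0 d=-148/2121
  seg 1: a=-5 b=-3305/2121 c=-296/707 d=8090/19089
  seg 2: a=-2 b=15637/2121 c=7202/2121 d=-3371/707
  seg 3: a=4 b=-298/2121 c=-23137/2121 d=10709/2121
  seg 4: a=-2 b=-4815/707 c=8990/2121 d=-8990/19089
S(3/2) = -436/101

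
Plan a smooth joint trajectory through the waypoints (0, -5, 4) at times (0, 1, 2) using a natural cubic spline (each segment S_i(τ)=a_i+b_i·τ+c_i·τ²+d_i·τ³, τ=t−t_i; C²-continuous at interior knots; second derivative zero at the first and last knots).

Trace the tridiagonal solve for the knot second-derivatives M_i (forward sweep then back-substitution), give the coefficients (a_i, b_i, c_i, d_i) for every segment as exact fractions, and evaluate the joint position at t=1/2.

  seg 0: a=0 b=-17/2 c=0 d=7/2
  seg 1: a=-5 b=2 c=21/2 d=-7/2
S(1/2) = -61/16

Δ: Δ0=-5, Δ1=9
row 1: diag=4, rhs=84; c'=1/4, d'=21
back: M1=21
M: M0=0, M1=21, M2=0
seg 0: a=0, c=M0/2=0, d=(M1−M0)/(6·1)=7/2, b=Δ0−h0·(2M0+M1)/6=-17/2
seg 1: a=-5, c=M1/2=21/2, d=(M2−M1)/(6·1)=-7/2, b=Δ1−h1·(2M1+M2)/6=2
t_q=1/2 → seg 0, τ=1/2; S=0+-17/2·τ+0·τ²+7/2·τ³=-61/16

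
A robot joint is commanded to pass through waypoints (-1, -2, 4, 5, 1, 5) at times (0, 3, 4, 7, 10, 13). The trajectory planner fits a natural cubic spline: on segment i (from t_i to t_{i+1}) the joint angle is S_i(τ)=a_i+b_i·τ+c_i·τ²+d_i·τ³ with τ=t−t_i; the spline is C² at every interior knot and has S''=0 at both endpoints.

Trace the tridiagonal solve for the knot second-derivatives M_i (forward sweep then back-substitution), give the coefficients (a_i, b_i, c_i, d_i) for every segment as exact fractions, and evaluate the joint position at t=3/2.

  seg 0: a=-1 b=-854/283 c=0 d=2279/7641
  seg 1: a=-2 b=1425/283 c=2279/849 d=-1460/849
  seg 2: a=4 b=4453/849 c=-2101/849 d=79/283
  seg 3: a=5 b=-1754/849 c=32/849 d=526/7641
  seg 4: a=1 b=16/849 c=186/283 d=-62/849
S(3/2) = -10233/2264

Δ: Δ0=-1/3, Δ1=6, Δ2=1/3, Δ3=-4/3, Δ4=4/3
row 1: diag=8, rhs=38; c'=1/8, d'=19/4
row 2: denom=8−1·1/8=63/8; d'=(-34−1·19/4)/(63/8)=-310/63
row 3: denom=12−3·8/21=76/7; d'=(-10−3·-310/63)/(76/7)=25/57
row 4: denom=12−3·21/76=849/76; d'=(16−3·25/57)/(849/76)=372/283
back: M4=372/283
back: M3=25/57−21/76·372/283=64/849
back: M2=-310/63−8/21·64/849=-4202/849
back: M1=19/4−1/8·-4202/849=4558/849
M: M0=0, M1=4558/849, M2=-4202/849, M3=64/849, M4=372/283, M5=0
seg 0: a=-1, c=M0/2=0, d=(M1−M0)/(6·3)=2279/7641, b=Δ0−h0·(2M0+M1)/6=-854/283
seg 1: a=-2, c=M1/2=2279/849, d=(M2−M1)/(6·1)=-1460/849, b=Δ1−h1·(2M1+M2)/6=1425/283
seg 2: a=4, c=M2/2=-2101/849, d=(M3−M2)/(6·3)=79/283, b=Δ2−h2·(2M2+M3)/6=4453/849
seg 3: a=5, c=M3/2=32/849, d=(M4−M3)/(6·3)=526/7641, b=Δ3−h3·(2M3+M4)/6=-1754/849
seg 4: a=1, c=M4/2=186/283, d=(M5−M4)/(6·3)=-62/849, b=Δ4−h4·(2M4+M5)/6=16/849
t_q=3/2 → seg 0, τ=3/2; S=-1+-854/283·τ+0·τ²+2279/7641·τ³=-10233/2264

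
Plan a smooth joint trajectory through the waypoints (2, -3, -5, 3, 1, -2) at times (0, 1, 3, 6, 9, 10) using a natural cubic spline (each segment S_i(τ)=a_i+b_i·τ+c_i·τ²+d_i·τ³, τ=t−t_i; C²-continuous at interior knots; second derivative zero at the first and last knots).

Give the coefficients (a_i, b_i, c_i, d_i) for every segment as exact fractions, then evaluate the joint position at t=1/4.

  seg 0: a=2 b=-2053/370 c=0 d=203/370
  seg 1: a=-3 b=-722/185 c=609/370 d=-18/185
  seg 2: a=-5 b=56/37 c=393/370 d=-61/270
  seg 3: a=3 b=661/370 c=-539/555 d=511/9990
  seg 4: a=1 b=-492/185 c=-189/370 d=63/370
S(1/4) = 2943/4736

Δ: Δ0=-5, Δ1=-1, Δ2=8/3, Δ3=-2/3, Δ4=-3
row 1: diag=6, rhs=24; c'=1/3, d'=4
row 2: denom=10−2·1/3=28/3; d'=(22−2·4)/(28/3)=3/2
row 3: denom=12−3·9/28=309/28; d'=(-20−3·3/2)/(309/28)=-686/309
row 4: denom=8−3·28/103=740/103; d'=(-14−3·-686/309)/(740/103)=-189/185
back: M4=-189/185
back: M3=-686/309−28/103·-189/185=-1078/555
back: M2=3/2−9/28·-1078/555=393/185
back: M1=4−1/3·393/185=609/185
M: M0=0, M1=609/185, M2=393/185, M3=-1078/555, M4=-189/185, M5=0
seg 0: a=2, c=M0/2=0, d=(M1−M0)/(6·1)=203/370, b=Δ0−h0·(2M0+M1)/6=-2053/370
seg 1: a=-3, c=M1/2=609/370, d=(M2−M1)/(6·2)=-18/185, b=Δ1−h1·(2M1+M2)/6=-722/185
seg 2: a=-5, c=M2/2=393/370, d=(M3−M2)/(6·3)=-61/270, b=Δ2−h2·(2M2+M3)/6=56/37
seg 3: a=3, c=M3/2=-539/555, d=(M4−M3)/(6·3)=511/9990, b=Δ3−h3·(2M3+M4)/6=661/370
seg 4: a=1, c=M4/2=-189/370, d=(M5−M4)/(6·1)=63/370, b=Δ4−h4·(2M4+M5)/6=-492/185
t_q=1/4 → seg 0, τ=1/4; S=2+-2053/370·τ+0·τ²+203/370·τ³=2943/4736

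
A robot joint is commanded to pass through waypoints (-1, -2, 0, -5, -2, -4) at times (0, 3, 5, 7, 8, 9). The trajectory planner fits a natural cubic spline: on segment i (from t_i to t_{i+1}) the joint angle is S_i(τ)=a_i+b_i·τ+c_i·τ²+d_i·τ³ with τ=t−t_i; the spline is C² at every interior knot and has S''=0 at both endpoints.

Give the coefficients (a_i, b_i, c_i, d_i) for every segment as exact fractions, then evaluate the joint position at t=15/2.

Δ: Δ0=-1/3, Δ1=1, Δ2=-5/2, Δ3=3, Δ4=-2
row 1: diag=10, rhs=8; c'=1/5, d'=4/5
row 2: denom=8−2·1/5=38/5; d'=(-21−2·4/5)/(38/5)=-113/38
row 3: denom=6−2·5/19=104/19; d'=(33−2·-113/38)/(104/19)=185/26
row 4: denom=4−1·19/104=397/104; d'=(-30−1·185/26)/(397/104)=-3860/397
back: M4=-3860/397
back: M3=185/26−19/104·-3860/397=3530/397
back: M2=-113/38−5/19·3530/397=-4219/794
back: M1=4/5−1/5·-4219/794=1479/794
M: M0=0, M1=1479/794, M2=-4219/794, M3=3530/397, M4=-3860/397, M5=0
seg 0: a=-1, c=M0/2=0, d=(M1−M0)/(6·3)=493/4764, b=Δ0−h0·(2M0+M1)/6=-6025/4764
seg 1: a=-2, c=M1/2=1479/1588, d=(M2−M1)/(6·2)=-2849/4764, b=Δ1−h1·(2M1+M2)/6=3643/2382
seg 2: a=0, c=M2/2=-4219/1588, d=(M3−M2)/(6·2)=11279/9528, b=Δ2−h2·(2M2+M3)/6=-4577/2382
seg 3: a=-5, c=M3/2=1765/397, d=(M4−M3)/(6·1)=-3695/1191, b=Δ3−h3·(2M3+M4)/6=1973/1191
seg 4: a=-2, c=M4/2=-1930/397, d=(M5−M4)/(6·1)=1930/1191, b=Δ4−h4·(2M4+M5)/6=1478/1191
t_q=15/2 → seg 3, τ=1/2; S=-5+1973/1191·τ+1765/397·τ²+-3695/1191·τ³=-10951/3176

  seg 0: a=-1 b=-6025/4764 c=0 d=493/4764
  seg 1: a=-2 b=3643/2382 c=1479/1588 d=-2849/4764
  seg 2: a=0 b=-4577/2382 c=-4219/1588 d=11279/9528
  seg 3: a=-5 b=1973/1191 c=1765/397 d=-3695/1191
  seg 4: a=-2 b=1478/1191 c=-1930/397 d=1930/1191
S(15/2) = -10951/3176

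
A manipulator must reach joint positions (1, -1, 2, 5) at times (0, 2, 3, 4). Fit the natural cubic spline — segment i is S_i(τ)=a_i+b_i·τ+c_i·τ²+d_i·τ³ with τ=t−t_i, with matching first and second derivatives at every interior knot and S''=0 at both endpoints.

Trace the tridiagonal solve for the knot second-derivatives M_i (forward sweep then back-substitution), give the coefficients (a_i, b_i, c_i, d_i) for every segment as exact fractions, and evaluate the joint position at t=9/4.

  seg 0: a=1 b=-55/23 c=0 d=8/23
  seg 1: a=-1 b=41/23 c=48/23 d=-20/23
  seg 2: a=2 b=77/23 c=-12/23 d=4/23
S(9/4) = -7/16

Δ: Δ0=-1, Δ1=3, Δ2=3
row 1: diag=6, rhs=24; c'=1/6, d'=4
row 2: denom=4−1·1/6=23/6; d'=(0−1·4)/(23/6)=-24/23
back: M2=-24/23
back: M1=4−1/6·-24/23=96/23
M: M0=0, M1=96/23, M2=-24/23, M3=0
seg 0: a=1, c=M0/2=0, d=(M1−M0)/(6·2)=8/23, b=Δ0−h0·(2M0+M1)/6=-55/23
seg 1: a=-1, c=M1/2=48/23, d=(M2−M1)/(6·1)=-20/23, b=Δ1−h1·(2M1+M2)/6=41/23
seg 2: a=2, c=M2/2=-12/23, d=(M3−M2)/(6·1)=4/23, b=Δ2−h2·(2M2+M3)/6=77/23
t_q=9/4 → seg 1, τ=1/4; S=-1+41/23·τ+48/23·τ²+-20/23·τ³=-7/16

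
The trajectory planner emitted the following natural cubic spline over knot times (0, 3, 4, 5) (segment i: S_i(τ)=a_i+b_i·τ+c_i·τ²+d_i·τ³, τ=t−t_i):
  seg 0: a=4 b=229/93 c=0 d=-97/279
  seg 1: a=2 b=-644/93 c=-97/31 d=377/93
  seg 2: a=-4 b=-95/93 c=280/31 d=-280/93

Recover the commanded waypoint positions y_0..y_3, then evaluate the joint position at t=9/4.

y_0=4 y_1=2 y_2=-4 y_3=1
S(9/4) = 11071/1984

y_0 = S_0(0) = a_0 = 4
y_1 = S_1(0) = a_1 = 2
y_2 = S_2(0) = a_2 = -4
y_3 = S_2(1) = 1
t_q=9/4 is in segment 0 (τ=9/4); S_0(τ)=11071/1984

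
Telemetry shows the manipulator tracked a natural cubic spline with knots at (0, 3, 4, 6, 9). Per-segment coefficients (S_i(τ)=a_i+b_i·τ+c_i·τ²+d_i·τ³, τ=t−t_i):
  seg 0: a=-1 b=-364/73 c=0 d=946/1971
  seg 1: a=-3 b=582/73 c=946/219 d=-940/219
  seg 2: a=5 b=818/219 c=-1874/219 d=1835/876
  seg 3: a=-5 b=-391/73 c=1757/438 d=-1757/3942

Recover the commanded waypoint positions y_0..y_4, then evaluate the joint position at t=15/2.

y_0=-1 y_1=-3 y_2=5 y_3=-5 y_4=3
S(15/2) = -6439/1168

y_0 = S_0(0) = a_0 = -1
y_1 = S_1(0) = a_1 = -3
y_2 = S_2(0) = a_2 = 5
y_3 = S_3(0) = a_3 = -5
y_4 = S_3(3) = 3
t_q=15/2 is in segment 3 (τ=3/2); S_3(τ)=-6439/1168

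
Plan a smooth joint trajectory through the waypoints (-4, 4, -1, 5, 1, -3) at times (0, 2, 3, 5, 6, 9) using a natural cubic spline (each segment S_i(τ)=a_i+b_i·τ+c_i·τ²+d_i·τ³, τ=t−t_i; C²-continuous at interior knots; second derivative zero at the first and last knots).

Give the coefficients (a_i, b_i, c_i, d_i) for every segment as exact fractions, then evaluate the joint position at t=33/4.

  seg 0: a=-4 b=33896/4359 c=0 d=-4115/4359
  seg 1: a=4 b=-15484/4359 c=-8230/1453 d=18379/4359
  seg 2: a=-1 b=-9727/4359 c=10149/1453 d=-19045/8718
  seg 3: a=5 b=-2209/4359 c=-8896/1453 d=11461/4359
  seg 4: a=1 b=-21202/4359 c=2565/1453 d=-285/1453
S(33/4) = -301409/92992

Δ: Δ0=4, Δ1=-5, Δ2=3, Δ3=-4, Δ4=-4/3
row 1: diag=6, rhs=-54; c'=1/6, d'=-9
row 2: denom=6−1·1/6=35/6; d'=(48−1·-9)/(35/6)=342/35
row 3: denom=6−2·12/35=186/35; d'=(-42−2·342/35)/(186/35)=-359/31
row 4: denom=8−1·35/186=1453/186; d'=(16−1·-359/31)/(1453/186)=5130/1453
back: M4=5130/1453
back: M3=-359/31−35/186·5130/1453=-17792/1453
back: M2=342/35−12/35·-17792/1453=20298/1453
back: M1=-9−1/6·20298/1453=-16460/1453
M: M0=0, M1=-16460/1453, M2=20298/1453, M3=-17792/1453, M4=5130/1453, M5=0
seg 0: a=-4, c=M0/2=0, d=(M1−M0)/(6·2)=-4115/4359, b=Δ0−h0·(2M0+M1)/6=33896/4359
seg 1: a=4, c=M1/2=-8230/1453, d=(M2−M1)/(6·1)=18379/4359, b=Δ1−h1·(2M1+M2)/6=-15484/4359
seg 2: a=-1, c=M2/2=10149/1453, d=(M3−M2)/(6·2)=-19045/8718, b=Δ2−h2·(2M2+M3)/6=-9727/4359
seg 3: a=5, c=M3/2=-8896/1453, d=(M4−M3)/(6·1)=11461/4359, b=Δ3−h3·(2M3+M4)/6=-2209/4359
seg 4: a=1, c=M4/2=2565/1453, d=(M5−M4)/(6·3)=-285/1453, b=Δ4−h4·(2M4+M5)/6=-21202/4359
t_q=33/4 → seg 4, τ=9/4; S=1+-21202/4359·τ+2565/1453·τ²+-285/1453·τ³=-301409/92992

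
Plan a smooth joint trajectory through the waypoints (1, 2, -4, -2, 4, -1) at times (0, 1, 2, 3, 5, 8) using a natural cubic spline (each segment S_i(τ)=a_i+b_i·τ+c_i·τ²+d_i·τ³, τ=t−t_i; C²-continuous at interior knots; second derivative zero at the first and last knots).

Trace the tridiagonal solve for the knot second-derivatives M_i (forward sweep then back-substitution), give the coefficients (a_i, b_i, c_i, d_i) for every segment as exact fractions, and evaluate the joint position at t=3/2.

  seg 0: a=1 b=409/120 c=0 d=-289/120
  seg 1: a=2 b=-229/60 c=-289/40 d=121/24
  seg 2: a=-4 b=-377/120 c=79/10 d=-331/120
  seg 3: a=-2 b=263/60 c=-3/8 d=-19/120
  seg 4: a=4 b=59/60 c=-53/40 d=53/360
S(3/2) = -347/320

Δ: Δ0=1, Δ1=-6, Δ2=2, Δ3=3, Δ4=-5/3
row 1: diag=4, rhs=-42; c'=1/4, d'=-21/2
row 2: denom=4−1·1/4=15/4; d'=(48−1·-21/2)/(15/4)=78/5
row 3: denom=6−1·4/15=86/15; d'=(6−1·78/5)/(86/15)=-72/43
row 4: denom=10−2·15/43=400/43; d'=(-28−2·-72/43)/(400/43)=-53/20
back: M4=-53/20
back: M3=-72/43−15/43·-53/20=-3/4
back: M2=78/5−4/15·-3/4=79/5
back: M1=-21/2−1/4·79/5=-289/20
M: M0=0, M1=-289/20, M2=79/5, M3=-3/4, M4=-53/20, M5=0
seg 0: a=1, c=M0/2=0, d=(M1−M0)/(6·1)=-289/120, b=Δ0−h0·(2M0+M1)/6=409/120
seg 1: a=2, c=M1/2=-289/40, d=(M2−M1)/(6·1)=121/24, b=Δ1−h1·(2M1+M2)/6=-229/60
seg 2: a=-4, c=M2/2=79/10, d=(M3−M2)/(6·1)=-331/120, b=Δ2−h2·(2M2+M3)/6=-377/120
seg 3: a=-2, c=M3/2=-3/8, d=(M4−M3)/(6·2)=-19/120, b=Δ3−h3·(2M3+M4)/6=263/60
seg 4: a=4, c=M4/2=-53/40, d=(M5−M4)/(6·3)=53/360, b=Δ4−h4·(2M4+M5)/6=59/60
t_q=3/2 → seg 1, τ=1/2; S=2+-229/60·τ+-289/40·τ²+121/24·τ³=-347/320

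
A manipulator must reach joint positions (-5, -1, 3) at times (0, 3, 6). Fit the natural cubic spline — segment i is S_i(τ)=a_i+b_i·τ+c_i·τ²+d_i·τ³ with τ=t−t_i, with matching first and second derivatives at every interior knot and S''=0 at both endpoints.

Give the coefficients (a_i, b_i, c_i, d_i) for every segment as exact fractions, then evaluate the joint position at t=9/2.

Δ: Δ0=4/3, Δ1=4/3
row 1: diag=12, rhs=0; c'=1/4, d'=0
back: M1=0
M: M0=0, M1=0, M2=0
seg 0: a=-5, c=M0/2=0, d=(M1−M0)/(6·3)=0, b=Δ0−h0·(2M0+M1)/6=4/3
seg 1: a=-1, c=M1/2=0, d=(M2−M1)/(6·3)=0, b=Δ1−h1·(2M1+M2)/6=4/3
t_q=9/2 → seg 1, τ=3/2; S=-1+4/3·τ+0·τ²+0·τ³=1

  seg 0: a=-5 b=4/3 c=0 d=0
  seg 1: a=-1 b=4/3 c=0 d=0
S(9/2) = 1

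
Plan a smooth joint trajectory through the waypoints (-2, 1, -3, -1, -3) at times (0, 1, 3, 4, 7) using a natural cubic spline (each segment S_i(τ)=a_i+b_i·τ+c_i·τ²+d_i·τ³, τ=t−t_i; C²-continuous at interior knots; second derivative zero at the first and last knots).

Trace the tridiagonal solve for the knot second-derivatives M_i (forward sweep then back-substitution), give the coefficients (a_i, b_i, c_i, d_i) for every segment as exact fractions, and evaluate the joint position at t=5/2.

  seg 0: a=-2 b=3163/750 c=0 d=-913/750
  seg 1: a=1 b=212/375 c=-913/250 d=1777/1500
  seg 2: a=-3 b=13/75 c=432/125 d=-611/375
  seg 3: a=-1 b=824/375 c=-179/125 d=179/1125
S(5/2) = -9483/4000

Δ: Δ0=3, Δ1=-2, Δ2=2, Δ3=-2/3
row 1: diag=6, rhs=-30; c'=1/3, d'=-5
row 2: denom=6−2·1/3=16/3; d'=(24−2·-5)/(16/3)=51/8
row 3: denom=8−1·3/16=125/16; d'=(-16−1·51/8)/(125/16)=-358/125
back: M3=-358/125
back: M2=51/8−3/16·-358/125=864/125
back: M1=-5−1/3·864/125=-913/125
M: M0=0, M1=-913/125, M2=864/125, M3=-358/125, M4=0
seg 0: a=-2, c=M0/2=0, d=(M1−M0)/(6·1)=-913/750, b=Δ0−h0·(2M0+M1)/6=3163/750
seg 1: a=1, c=M1/2=-913/250, d=(M2−M1)/(6·2)=1777/1500, b=Δ1−h1·(2M1+M2)/6=212/375
seg 2: a=-3, c=M2/2=432/125, d=(M3−M2)/(6·1)=-611/375, b=Δ2−h2·(2M2+M3)/6=13/75
seg 3: a=-1, c=M3/2=-179/125, d=(M4−M3)/(6·3)=179/1125, b=Δ3−h3·(2M3+M4)/6=824/375
t_q=5/2 → seg 1, τ=3/2; S=1+212/375·τ+-913/250·τ²+1777/1500·τ³=-9483/4000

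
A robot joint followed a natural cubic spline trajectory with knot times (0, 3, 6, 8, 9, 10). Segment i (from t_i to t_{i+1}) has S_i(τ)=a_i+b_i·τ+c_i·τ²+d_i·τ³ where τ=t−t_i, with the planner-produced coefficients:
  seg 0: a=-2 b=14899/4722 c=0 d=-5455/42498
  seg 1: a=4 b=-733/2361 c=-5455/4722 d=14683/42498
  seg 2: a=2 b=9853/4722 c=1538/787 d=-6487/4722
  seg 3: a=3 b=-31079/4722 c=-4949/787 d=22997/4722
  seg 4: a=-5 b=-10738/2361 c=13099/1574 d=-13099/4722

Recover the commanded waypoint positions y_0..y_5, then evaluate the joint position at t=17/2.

y_0 = S_0(0) = a_0 = -2
y_1 = S_1(0) = a_1 = 4
y_2 = S_2(0) = a_2 = 2
y_3 = S_3(0) = a_3 = 3
y_4 = S_4(0) = a_4 = -5
y_5 = S_4(1) = -4
t_q=17/2 is in segment 3 (τ=1/2); S_3(τ)=-15793/12592

y_0=-2 y_1=4 y_2=2 y_3=3 y_4=-5 y_5=-4
S(17/2) = -15793/12592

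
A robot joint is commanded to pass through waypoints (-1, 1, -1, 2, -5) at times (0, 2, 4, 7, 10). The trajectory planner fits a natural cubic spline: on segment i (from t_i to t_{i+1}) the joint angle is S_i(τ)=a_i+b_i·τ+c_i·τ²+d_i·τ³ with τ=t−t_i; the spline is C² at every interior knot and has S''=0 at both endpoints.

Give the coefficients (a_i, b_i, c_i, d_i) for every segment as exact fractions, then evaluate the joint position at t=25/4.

Δ: Δ0=1, Δ1=-1, Δ2=1, Δ3=-7/3
row 1: diag=8, rhs=-12; c'=1/4, d'=-3/2
row 2: denom=10−2·1/4=19/2; d'=(12−2·-3/2)/(19/2)=30/19
row 3: denom=12−3·6/19=210/19; d'=(-20−3·30/19)/(210/19)=-47/21
back: M3=-47/21
back: M2=30/19−6/19·-47/21=16/7
back: M1=-3/2−1/4·16/7=-29/14
M: M0=0, M1=-29/14, M2=16/7, M3=-47/21, M4=0
seg 0: a=-1, c=M0/2=0, d=(M1−M0)/(6·2)=-29/168, b=Δ0−h0·(2M0+M1)/6=71/42
seg 1: a=1, c=M1/2=-29/28, d=(M2−M1)/(6·2)=61/168, b=Δ1−h1·(2M1+M2)/6=-8/21
seg 2: a=-1, c=M2/2=8/7, d=(M3−M2)/(6·3)=-95/378, b=Δ2−h2·(2M2+M3)/6=-1/6
seg 3: a=2, c=M3/2=-47/42, d=(M4−M3)/(6·3)=47/378, b=Δ3−h3·(2M3+M4)/6=-2/21
t_q=25/4 → seg 2, τ=9/4; S=-1+-1/6·τ+8/7·τ²+-95/378·τ³=1387/896

  seg 0: a=-1 b=71/42 c=0 d=-29/168
  seg 1: a=1 b=-8/21 c=-29/28 d=61/168
  seg 2: a=-1 b=-1/6 c=8/7 d=-95/378
  seg 3: a=2 b=-2/21 c=-47/42 d=47/378
S(25/4) = 1387/896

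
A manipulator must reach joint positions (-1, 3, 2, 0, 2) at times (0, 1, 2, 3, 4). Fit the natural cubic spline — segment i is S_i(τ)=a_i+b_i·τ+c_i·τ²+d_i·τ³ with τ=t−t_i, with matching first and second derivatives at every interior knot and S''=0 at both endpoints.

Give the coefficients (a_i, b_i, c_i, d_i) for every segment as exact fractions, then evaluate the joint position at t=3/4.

Δ: Δ0=4, Δ1=-1, Δ2=-2, Δ3=2
row 1: diag=4, rhs=-30; c'=1/4, d'=-15/2
row 2: denom=4−1·1/4=15/4; d'=(-6−1·-15/2)/(15/4)=2/5
row 3: denom=4−1·4/15=56/15; d'=(24−1·2/5)/(56/15)=177/28
back: M3=177/28
back: M2=2/5−4/15·177/28=-9/7
back: M1=-15/2−1/4·-9/7=-201/28
M: M0=0, M1=-201/28, M2=-9/7, M3=177/28, M4=0
seg 0: a=-1, c=M0/2=0, d=(M1−M0)/(6·1)=-67/56, b=Δ0−h0·(2M0+M1)/6=291/56
seg 1: a=3, c=M1/2=-201/56, d=(M2−M1)/(6·1)=55/56, b=Δ1−h1·(2M1+M2)/6=45/28
seg 2: a=2, c=M2/2=-9/14, d=(M3−M2)/(6·1)=71/56, b=Δ2−h2·(2M2+M3)/6=-21/8
seg 3: a=0, c=M3/2=177/56, d=(M4−M3)/(6·1)=-59/56, b=Δ3−h3·(2M3+M4)/6=-3/28
t_q=3/4 → seg 0, τ=3/4; S=-1+291/56·τ+0·τ²+-67/56·τ³=1225/512

  seg 0: a=-1 b=291/56 c=0 d=-67/56
  seg 1: a=3 b=45/28 c=-201/56 d=55/56
  seg 2: a=2 b=-21/8 c=-9/14 d=71/56
  seg 3: a=0 b=-3/28 c=177/56 d=-59/56
S(3/4) = 1225/512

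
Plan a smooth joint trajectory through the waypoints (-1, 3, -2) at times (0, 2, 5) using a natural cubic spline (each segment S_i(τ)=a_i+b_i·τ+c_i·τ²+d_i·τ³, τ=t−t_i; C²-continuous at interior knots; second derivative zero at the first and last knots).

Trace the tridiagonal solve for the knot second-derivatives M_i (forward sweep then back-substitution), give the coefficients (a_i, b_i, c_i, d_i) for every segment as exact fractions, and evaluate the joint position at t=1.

Δ: Δ0=2, Δ1=-5/3
row 1: diag=10, rhs=-22; c'=3/10, d'=-11/5
back: M1=-11/5
M: M0=0, M1=-11/5, M2=0
seg 0: a=-1, c=M0/2=0, d=(M1−M0)/(6·2)=-11/60, b=Δ0−h0·(2M0+M1)/6=41/15
seg 1: a=3, c=M1/2=-11/10, d=(M2−M1)/(6·3)=11/90, b=Δ1−h1·(2M1+M2)/6=8/15
t_q=1 → seg 0, τ=1; S=-1+41/15·τ+0·τ²+-11/60·τ³=31/20

  seg 0: a=-1 b=41/15 c=0 d=-11/60
  seg 1: a=3 b=8/15 c=-11/10 d=11/90
S(1) = 31/20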